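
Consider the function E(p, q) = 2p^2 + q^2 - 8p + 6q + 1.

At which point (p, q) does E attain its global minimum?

(2, -3)

E(p,q) separates as A(p) + B(q) + 1, so its minimum is min A + min B + 1.
A'(p) = 4p - 8 vanishes at p ∈ {2}; B'(q) = 2q + 6 vanishes at q ∈ {-3}.
Local minima of A (where A''>0): A(2)=-8. Local minima of B: B(-3)=-9.
So the global minimum of E is A(2) + B(-3) + 1 = -8 − 9 + 1 = -16, attained at (2, -3).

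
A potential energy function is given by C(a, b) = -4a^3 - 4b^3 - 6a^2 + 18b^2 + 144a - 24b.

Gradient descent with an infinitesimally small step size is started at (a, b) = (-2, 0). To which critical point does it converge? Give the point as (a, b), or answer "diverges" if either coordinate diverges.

C is separable, so gradient descent decouples: a follows -∂C/∂a, b follows -∂C/∂b.
∂C/∂a = -12(a - 3)(a + 4); at a=-2 this is 120, so a decreases.
∂C/∂b = -12(b - 2)(b - 1); at b=0 this is -24, so b increases.
a converges to its nearest critical value -4 (a local min of the a-part); b converges to 1. The iterate converges to (-4, 1).

(-4, 1)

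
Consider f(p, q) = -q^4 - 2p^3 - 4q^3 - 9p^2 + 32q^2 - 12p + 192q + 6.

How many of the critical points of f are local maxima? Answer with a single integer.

f separates as a function of p plus a function of q, so ∇f=0 decouples.
∂f/∂p = -6(p + 1)(p + 2) = 0 at p ∈ {-2, -1}; ∂f/∂q = -4(q - 4)(q + 3)(q + 4) = 0 at q ∈ {-4, -3, 4}.
The Hessian is diagonal: diag(f_pp, f_qq). Second derivatives: f_pp(-2)=6, f_pp(-1)=-6; f_qq(-4)=-32, f_qq(-3)=28, f_qq(4)=-224.
Local maxima occur where both diagonal entries negative: (-1, -4), (-1, 4). Count: 2.

2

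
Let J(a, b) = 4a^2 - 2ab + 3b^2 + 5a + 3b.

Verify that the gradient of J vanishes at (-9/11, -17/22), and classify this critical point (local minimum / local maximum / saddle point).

∇J = (8a - 2b + 5, -2a + 6b + 3); substituting (-9/11, -17/22) gives ∇J = (0, 0), so (-9/11, -17/22) is indeed a critical point.
The Hessian of J is constant: H = [[8, -2], [-2, 6]].
det(H) = 8·6 − (-2)² = 44.
det(H) > 0 and tr(H) = 14 > 0, so H is positive definite and the point is a local minimum.

local minimum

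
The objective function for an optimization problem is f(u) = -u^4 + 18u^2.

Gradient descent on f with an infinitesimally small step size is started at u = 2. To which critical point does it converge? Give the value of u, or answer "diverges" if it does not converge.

f'(u) = -4u(u - 3)(u + 3), so f'(2) = 40.
Gradient descent moves in the -f' direction, i.e. u is decreasing.
The nearest critical point in that direction is u = 0, where f'' = 36 > 0 (a local minimum). The iterate converges there.

0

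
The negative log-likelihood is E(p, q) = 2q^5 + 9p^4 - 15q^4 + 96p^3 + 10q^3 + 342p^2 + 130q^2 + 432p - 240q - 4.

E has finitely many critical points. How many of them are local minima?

4

E separates as a function of p plus a function of q, so ∇E=0 decouples.
∂E/∂p = 36(p + 1)(p + 3)(p + 4) = 0 at p ∈ {-4, -3, -1}; ∂E/∂q = 10(q - 4)(q - 3)(q - 1)(q + 2) = 0 at q ∈ {-2, 1, 3, 4}.
The Hessian is diagonal: diag(E_pp, E_qq). Second derivatives: E_pp(-4)=108, E_pp(-3)=-72, E_pp(-1)=216; E_qq(-2)=-900, E_qq(1)=180, E_qq(3)=-100, E_qq(4)=180.
Local minima occur where both diagonal entries positive: (-4, 1), (-4, 4), (-1, 1), (-1, 4). Count: 4.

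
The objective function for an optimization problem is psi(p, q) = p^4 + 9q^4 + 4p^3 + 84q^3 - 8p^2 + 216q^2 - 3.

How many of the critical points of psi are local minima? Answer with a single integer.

psi separates as a function of p plus a function of q, so ∇psi=0 decouples.
∂psi/∂p = 4p(p - 1)(p + 4) = 0 at p ∈ {-4, 0, 1}; ∂psi/∂q = 36q(q + 3)(q + 4) = 0 at q ∈ {-4, -3, 0}.
The Hessian is diagonal: diag(psi_pp, psi_qq). Second derivatives: psi_pp(-4)=80, psi_pp(0)=-16, psi_pp(1)=20; psi_qq(-4)=144, psi_qq(-3)=-108, psi_qq(0)=432.
Local minima occur where both diagonal entries positive: (-4, -4), (-4, 0), (1, -4), (1, 0). Count: 4.

4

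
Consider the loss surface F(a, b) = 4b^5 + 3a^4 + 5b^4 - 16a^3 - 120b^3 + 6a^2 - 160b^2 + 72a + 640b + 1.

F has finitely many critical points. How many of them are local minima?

4

F separates as a function of a plus a function of b, so ∇F=0 decouples.
∂F/∂a = 12(a - 3)(a - 2)(a + 1) = 0 at a ∈ {-1, 2, 3}; ∂F/∂b = 20(b - 4)(b - 1)(b + 2)(b + 4) = 0 at b ∈ {-4, -2, 1, 4}.
The Hessian is diagonal: diag(F_aa, F_bb). Second derivatives: F_aa(-1)=144, F_aa(2)=-36, F_aa(3)=48; F_bb(-4)=-1600, F_bb(-2)=720, F_bb(1)=-900, F_bb(4)=2880.
Local minima occur where both diagonal entries positive: (-1, -2), (-1, 4), (3, -2), (3, 4). Count: 4.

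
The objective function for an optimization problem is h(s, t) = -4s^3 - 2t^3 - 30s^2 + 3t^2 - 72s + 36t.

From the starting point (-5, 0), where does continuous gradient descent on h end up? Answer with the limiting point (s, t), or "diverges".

(-3, -2)

h is separable, so gradient descent decouples: s follows -∂h/∂s, t follows -∂h/∂t.
∂h/∂s = -12(s + 2)(s + 3); at s=-5 this is -72, so s increases.
∂h/∂t = -6(t - 3)(t + 2); at t=0 this is 36, so t decreases.
s converges to its nearest critical value -3 (a local min of the s-part); t converges to -2. The iterate converges to (-3, -2).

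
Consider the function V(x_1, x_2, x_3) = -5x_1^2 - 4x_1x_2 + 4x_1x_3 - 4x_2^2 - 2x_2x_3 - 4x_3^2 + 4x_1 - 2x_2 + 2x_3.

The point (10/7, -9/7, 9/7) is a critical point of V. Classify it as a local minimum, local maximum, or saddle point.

The Hessian is constant: H = [[-10, -4, 4], [-4, -8, -2], [4, -2, -8]].
Leading principal minors: Δ₁ = -10, Δ₂ = 64, Δ₃ = -280.
The minors alternate sign starting negative (−, +, −), so H is negative definite: a local maximum.

local maximum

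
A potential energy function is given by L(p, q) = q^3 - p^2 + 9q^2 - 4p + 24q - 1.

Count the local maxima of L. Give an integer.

1

L separates as a function of p plus a function of q, so ∇L=0 decouples.
∂L/∂p = -2(p + 2) = 0 at p ∈ {-2}; ∂L/∂q = 3(q + 2)(q + 4) = 0 at q ∈ {-4, -2}.
The Hessian is diagonal: diag(L_pp, L_qq). Second derivatives: L_pp(-2)=-2; L_qq(-4)=-6, L_qq(-2)=6.
Local maxima occur where both diagonal entries negative: (-2, -4). Count: 1.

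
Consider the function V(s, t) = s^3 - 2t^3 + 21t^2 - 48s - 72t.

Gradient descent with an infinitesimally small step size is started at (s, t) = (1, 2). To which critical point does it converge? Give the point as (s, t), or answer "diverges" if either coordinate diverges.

V is separable, so gradient descent decouples: s follows -∂V/∂s, t follows -∂V/∂t.
∂V/∂s = 3(s - 4)(s + 4); at s=1 this is -45, so s increases.
∂V/∂t = -6(t - 4)(t - 3); at t=2 this is -12, so t increases.
s converges to its nearest critical value 4 (a local min of the s-part); t converges to 3. The iterate converges to (4, 3).

(4, 3)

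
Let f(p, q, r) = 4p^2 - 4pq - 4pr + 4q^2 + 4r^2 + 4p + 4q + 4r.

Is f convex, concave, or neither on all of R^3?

convex

f is quadratic, so its Hessian is the constant matrix H = [[8, -4, -4], [-4, 8, 0], [-4, 0, 8]].
Leading principal minors: 8, 48, 256.
All positive ⇒ H ≻ 0 ⇒ convex.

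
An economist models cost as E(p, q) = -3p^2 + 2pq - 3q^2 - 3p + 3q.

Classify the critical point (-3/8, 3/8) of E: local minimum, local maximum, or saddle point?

The Hessian of E is constant: H = [[-6, 2], [2, -6]].
det(H) = (-6)·(-6) − 2² = 32.
det(H) > 0 and tr(H) = -12 < 0, so H is negative definite and the point is a local maximum.

local maximum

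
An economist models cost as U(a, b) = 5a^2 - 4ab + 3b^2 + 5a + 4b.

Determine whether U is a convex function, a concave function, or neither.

U is quadratic, so its Hessian is the constant matrix H = [[10, -4], [-4, 6]].
det(H) = 44, tr(H) = 16.
det(H) > 0 and tr(H) > 0, so H is positive definite everywhere: convex.

convex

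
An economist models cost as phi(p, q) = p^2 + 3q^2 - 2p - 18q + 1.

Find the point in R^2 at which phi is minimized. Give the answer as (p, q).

phi(p,q) separates as A(p) + B(q) + 1, so its minimum is min A + min B + 1.
A'(p) = 2p - 2 vanishes at p ∈ {1}; B'(q) = 6q - 18 vanishes at q ∈ {3}.
Local minima of A (where A''>0): A(1)=-1. Local minima of B: B(3)=-27.
So the global minimum of phi is A(1) + B(3) + 1 = -1 − 27 + 1 = -27, attained at (1, 3).

(1, 3)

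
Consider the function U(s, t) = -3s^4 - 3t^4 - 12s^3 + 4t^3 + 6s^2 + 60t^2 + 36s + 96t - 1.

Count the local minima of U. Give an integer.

U separates as a function of s plus a function of t, so ∇U=0 decouples.
∂U/∂s = -12(s - 1)(s + 1)(s + 3) = 0 at s ∈ {-3, -1, 1}; ∂U/∂t = -12(t - 4)(t + 1)(t + 2) = 0 at t ∈ {-2, -1, 4}.
The Hessian is diagonal: diag(U_ss, U_tt). Second derivatives: U_ss(-3)=-96, U_ss(-1)=48, U_ss(1)=-96; U_tt(-2)=-72, U_tt(-1)=60, U_tt(4)=-360.
Local minima occur where both diagonal entries positive: (-1, -1). Count: 1.

1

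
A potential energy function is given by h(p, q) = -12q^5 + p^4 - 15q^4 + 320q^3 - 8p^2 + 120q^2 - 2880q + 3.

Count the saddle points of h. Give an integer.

6

h separates as a function of p plus a function of q, so ∇h=0 decouples.
∂h/∂p = 4p(p - 2)(p + 2) = 0 at p ∈ {-2, 0, 2}; ∂h/∂q = -60(q - 3)(q - 2)(q + 2)(q + 4) = 0 at q ∈ {-4, -2, 2, 3}.
The Hessian is diagonal: diag(h_pp, h_qq). Second derivatives: h_pp(-2)=32, h_pp(0)=-16, h_pp(2)=32; h_qq(-4)=5040, h_qq(-2)=-2400, h_qq(2)=1440, h_qq(3)=-2100.
Saddle points occur where the two diagonal entries have opposite signs: (-2, -2), (-2, 3), (0, -4), (0, 2), (2, -2), (2, 3). Count: 6.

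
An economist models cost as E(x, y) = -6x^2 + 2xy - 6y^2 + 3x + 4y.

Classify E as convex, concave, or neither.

concave

E is quadratic, so its Hessian is the constant matrix H = [[-12, 2], [2, -12]].
det(H) = 140, tr(H) = -24.
det(H) > 0 and tr(H) < 0, so H is negative definite everywhere: concave.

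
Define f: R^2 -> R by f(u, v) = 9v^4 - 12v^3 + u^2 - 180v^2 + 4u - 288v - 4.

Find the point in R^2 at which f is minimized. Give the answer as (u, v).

(-2, 4)

f(u,v) separates as P(u) + Q(v) − 4, so its minimum is min P + min Q − 4.
P'(u) = 2u + 4 vanishes at u ∈ {-2}; Q'(v) = 36(v - 4)(v + 1)(v + 2) vanishes at v ∈ {-2, -1, 4}.
Local minima of P (where P''>0): P(-2)=-4. Local minima of Q: Q(-2)=96, Q(4)=-2496.
So the global minimum of f is P(-2) + Q(4) − 4 = -4 − 2496 − 4 = -2504, attained at (-2, 4).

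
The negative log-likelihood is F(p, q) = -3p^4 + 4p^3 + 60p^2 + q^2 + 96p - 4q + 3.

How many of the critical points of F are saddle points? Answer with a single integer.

2

F separates as a function of p plus a function of q, so ∇F=0 decouples.
∂F/∂p = -12(p - 4)(p + 1)(p + 2) = 0 at p ∈ {-2, -1, 4}; ∂F/∂q = 2(q - 2) = 0 at q ∈ {2}.
The Hessian is diagonal: diag(F_pp, F_qq). Second derivatives: F_pp(-2)=-72, F_pp(-1)=60, F_pp(4)=-360; F_qq(2)=2.
Saddle points occur where the two diagonal entries have opposite signs: (-2, 2), (4, 2). Count: 2.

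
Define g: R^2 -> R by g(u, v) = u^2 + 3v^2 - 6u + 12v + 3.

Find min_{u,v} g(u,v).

-18

g(u,v) separates as P(u) + Q(v) + 3, so its minimum is min P + min Q + 3.
P'(u) = 2u - 6 vanishes at u ∈ {3}; Q'(v) = 6v + 12 vanishes at v ∈ {-2}.
Local minima of P (where P''>0): P(3)=-9. Local minima of Q: Q(-2)=-12.
So the global minimum of g is P(3) + Q(-2) + 3 = -9 − 12 + 3 = -18, attained at (3, -2).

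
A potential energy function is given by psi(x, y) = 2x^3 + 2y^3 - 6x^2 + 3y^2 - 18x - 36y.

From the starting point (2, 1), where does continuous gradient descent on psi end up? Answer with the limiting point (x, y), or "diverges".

(3, 2)

psi is separable, so gradient descent decouples: x follows -∂psi/∂x, y follows -∂psi/∂y.
∂psi/∂x = 6(x - 3)(x + 1); at x=2 this is -18, so x increases.
∂psi/∂y = 6(y - 2)(y + 3); at y=1 this is -24, so y increases.
x converges to its nearest critical value 3 (a local min of the x-part); y converges to 2. The iterate converges to (3, 2).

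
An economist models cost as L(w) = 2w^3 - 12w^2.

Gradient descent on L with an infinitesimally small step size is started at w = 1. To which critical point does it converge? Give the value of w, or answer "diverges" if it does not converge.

4

L'(w) = 6w(w - 4), so L'(1) = -18.
Gradient descent moves in the -L' direction, i.e. w is increasing.
The nearest critical point in that direction is w = 4, where L'' = 24 > 0 (a local minimum). The iterate converges there.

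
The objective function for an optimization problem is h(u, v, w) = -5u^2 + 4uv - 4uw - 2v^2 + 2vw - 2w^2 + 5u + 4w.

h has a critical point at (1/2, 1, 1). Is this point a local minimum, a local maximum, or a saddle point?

local maximum

The Hessian is constant: H = [[-10, 4, -4], [4, -4, 2], [-4, 2, -4]].
Leading principal minors: Δ₁ = -10, Δ₂ = 24, Δ₃ = -56.
The minors alternate sign starting negative (−, +, −), so H is negative definite: a local maximum.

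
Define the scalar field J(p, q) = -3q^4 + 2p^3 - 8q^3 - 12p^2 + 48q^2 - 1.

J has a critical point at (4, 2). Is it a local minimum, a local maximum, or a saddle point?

saddle point

The mixed partial ∂²J/∂p∂q is 0, so the Hessian at any point is diag(J_pp, J_qq) = diag(12(p - 2), 12(-3q^2 - 4q + 8)).
At (4, 2): H = diag(24, -144).
The eigenvalues have opposite signs, so H is indefinite: a saddle point.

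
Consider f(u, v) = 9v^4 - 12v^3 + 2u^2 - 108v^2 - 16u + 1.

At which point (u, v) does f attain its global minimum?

(4, 3)

f(u,v) separates as P(u) + Q(v) + 1, so its minimum is min P + min Q + 1.
P'(u) = 4u - 16 vanishes at u ∈ {4}; Q'(v) = 36v(v - 3)(v + 2) vanishes at v ∈ {-2, 0, 3}.
Local minima of P (where P''>0): P(4)=-32. Local minima of Q: Q(-2)=-192, Q(3)=-567.
So the global minimum of f is P(4) + Q(3) + 1 = -32 − 567 + 1 = -598, attained at (4, 3).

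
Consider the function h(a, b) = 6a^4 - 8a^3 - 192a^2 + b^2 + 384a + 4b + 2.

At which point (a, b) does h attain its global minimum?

(-4, -2)

h(a,b) separates as P(a) + Q(b) + 2, so its minimum is min P + min Q + 2.
P'(a) = 24(a - 4)(a - 1)(a + 4) vanishes at a ∈ {-4, 1, 4}; Q'(b) = 2b + 4 vanishes at b ∈ {-2}.
Local minima of P (where P''>0): P(-4)=-2560, P(4)=-512. Local minima of Q: Q(-2)=-4.
So the global minimum of h is P(-4) + Q(-2) + 2 = -2560 − 4 + 2 = -2562, attained at (-4, -2).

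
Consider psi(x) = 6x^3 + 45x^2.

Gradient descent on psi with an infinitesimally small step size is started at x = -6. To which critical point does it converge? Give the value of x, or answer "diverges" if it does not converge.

psi'(x) = 18x(x + 5), so psi'(-6) = 108.
Gradient descent moves in the -psi' direction, i.e. x is decreasing.
There is no critical point below x=-6, and psi' keeps the same sign, so the iterate runs off to −∞.

diverges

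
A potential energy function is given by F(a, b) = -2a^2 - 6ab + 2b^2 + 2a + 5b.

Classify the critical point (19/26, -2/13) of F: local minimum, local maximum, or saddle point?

The Hessian of F is constant: H = [[-4, -6], [-6, 4]].
det(H) = (-4)·4 − (-6)² = -52.
Since det(H) < 0, H is indefinite and the critical point is a saddle point.

saddle point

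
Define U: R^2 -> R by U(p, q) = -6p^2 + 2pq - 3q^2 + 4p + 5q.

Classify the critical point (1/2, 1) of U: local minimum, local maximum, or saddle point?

local maximum

The Hessian of U is constant: H = [[-12, 2], [2, -6]].
det(H) = (-12)·(-6) − 2² = 68.
det(H) > 0 and tr(H) = -18 < 0, so H is negative definite and the point is a local maximum.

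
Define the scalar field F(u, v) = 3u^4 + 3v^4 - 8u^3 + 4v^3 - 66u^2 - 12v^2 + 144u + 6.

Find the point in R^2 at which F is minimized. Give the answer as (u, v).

(-3, -2)

F(u,v) separates as P(u) + Q(v) + 6, so its minimum is min P + min Q + 6.
P'(u) = 12(u - 4)(u - 1)(u + 3) vanishes at u ∈ {-3, 1, 4}; Q'(v) = 12v(v - 1)(v + 2) vanishes at v ∈ {-2, 0, 1}.
Local minima of P (where P''>0): P(-3)=-567, P(4)=-224. Local minima of Q: Q(-2)=-32, Q(1)=-5.
So the global minimum of F is P(-3) + Q(-2) + 6 = -567 − 32 + 6 = -593, attained at (-3, -2).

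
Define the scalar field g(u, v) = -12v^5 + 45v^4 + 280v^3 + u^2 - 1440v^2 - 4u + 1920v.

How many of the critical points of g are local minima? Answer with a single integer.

2

g separates as a function of u plus a function of v, so ∇g=0 decouples.
∂g/∂u = 2(u - 2) = 0 at u ∈ {2}; ∂g/∂v = -60(v - 4)(v - 2)(v - 1)(v + 4) = 0 at v ∈ {-4, 1, 2, 4}.
The Hessian is diagonal: diag(g_uu, g_vv). Second derivatives: g_uu(2)=2; g_vv(-4)=14400, g_vv(1)=-900, g_vv(2)=720, g_vv(4)=-2880.
Local minima occur where both diagonal entries positive: (2, -4), (2, 2). Count: 2.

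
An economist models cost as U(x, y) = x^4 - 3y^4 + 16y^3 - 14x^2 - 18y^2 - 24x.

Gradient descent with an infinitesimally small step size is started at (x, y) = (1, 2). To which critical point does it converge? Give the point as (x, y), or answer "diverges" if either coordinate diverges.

U is separable, so gradient descent decouples: x follows -∂U/∂x, y follows -∂U/∂y.
∂U/∂x = 4(x - 3)(x + 1)(x + 2); at x=1 this is -48, so x increases.
∂U/∂y = -12y(y - 3)(y - 1); at y=2 this is 24, so y decreases.
x converges to its nearest critical value 3 (a local min of the x-part); y converges to 1. The iterate converges to (3, 1).

(3, 1)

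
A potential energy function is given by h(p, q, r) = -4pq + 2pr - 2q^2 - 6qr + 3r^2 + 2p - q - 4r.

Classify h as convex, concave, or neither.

h is quadratic, so its Hessian is the constant matrix H = [[0, -4, 2], [-4, -4, -6], [2, -6, 6]].
Leading principal minors: 0, -16, 16.
Neither pattern holds ⇒ H is indefinite ⇒ neither convex nor concave.

neither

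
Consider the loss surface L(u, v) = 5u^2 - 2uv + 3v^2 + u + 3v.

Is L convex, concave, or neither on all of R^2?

L is quadratic, so its Hessian is the constant matrix H = [[10, -2], [-2, 6]].
det(H) = 56, tr(H) = 16.
det(H) > 0 and tr(H) > 0, so H is positive definite everywhere: convex.

convex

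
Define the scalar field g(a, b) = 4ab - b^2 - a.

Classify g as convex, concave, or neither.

neither

g is quadratic, so its Hessian is the constant matrix H = [[0, 4], [4, -2]].
det(H) = -16, tr(H) = -2.
det(H) < 0, so H is indefinite: neither convex nor concave.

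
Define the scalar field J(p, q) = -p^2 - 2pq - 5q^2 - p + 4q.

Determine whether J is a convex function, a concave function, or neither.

J is quadratic, so its Hessian is the constant matrix H = [[-2, -2], [-2, -10]].
det(H) = 16, tr(H) = -12.
det(H) > 0 and tr(H) < 0, so H is negative definite everywhere: concave.

concave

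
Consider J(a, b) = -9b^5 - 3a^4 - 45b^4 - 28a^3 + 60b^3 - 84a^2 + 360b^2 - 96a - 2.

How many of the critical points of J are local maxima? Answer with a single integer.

4

J separates as a function of a plus a function of b, so ∇J=0 decouples.
∂J/∂a = -12(a + 1)(a + 2)(a + 4) = 0 at a ∈ {-4, -2, -1}; ∂J/∂b = -45b(b - 2)(b + 2)(b + 4) = 0 at b ∈ {-4, -2, 0, 2}.
The Hessian is diagonal: diag(J_aa, J_bb). Second derivatives: J_aa(-4)=-72, J_aa(-2)=24, J_aa(-1)=-36; J_bb(-4)=2160, J_bb(-2)=-720, J_bb(0)=720, J_bb(2)=-2160.
Local maxima occur where both diagonal entries negative: (-4, -2), (-4, 2), (-1, -2), (-1, 2). Count: 4.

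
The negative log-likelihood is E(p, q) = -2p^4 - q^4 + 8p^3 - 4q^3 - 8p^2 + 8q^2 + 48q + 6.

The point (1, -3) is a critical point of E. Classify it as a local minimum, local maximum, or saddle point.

The mixed partial ∂²E/∂p∂q is 0, so the Hessian at any point is diag(E_pp, E_qq) = diag(8(-3p^2 + 6p - 2), 4(-3q^2 - 6q + 4)).
At (1, -3): H = diag(8, -20).
The eigenvalues have opposite signs, so H is indefinite: a saddle point.

saddle point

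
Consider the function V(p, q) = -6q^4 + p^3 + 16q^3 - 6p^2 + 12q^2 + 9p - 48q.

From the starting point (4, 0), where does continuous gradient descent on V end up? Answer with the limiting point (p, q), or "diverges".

(3, 1)

V is separable, so gradient descent decouples: p follows -∂V/∂p, q follows -∂V/∂q.
∂V/∂p = 3(p - 3)(p - 1); at p=4 this is 9, so p decreases.
∂V/∂q = -24(q - 2)(q - 1)(q + 1); at q=0 this is -48, so q increases.
p converges to its nearest critical value 3 (a local min of the p-part); q converges to 1. The iterate converges to (3, 1).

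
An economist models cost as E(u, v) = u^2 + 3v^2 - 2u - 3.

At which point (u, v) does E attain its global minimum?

(1, 0)

E(u,v) separates as P(u) + Q(v) − 3, so its minimum is min P + min Q − 3.
P'(u) = 2u - 2 vanishes at u ∈ {1}; Q'(v) = 6v vanishes at v ∈ {0}.
Local minima of P (where P''>0): P(1)=-1. Local minima of Q: Q(0)=0.
So the global minimum of E is P(1) + Q(0) − 3 = -1 + 0 − 3 = -4, attained at (1, 0).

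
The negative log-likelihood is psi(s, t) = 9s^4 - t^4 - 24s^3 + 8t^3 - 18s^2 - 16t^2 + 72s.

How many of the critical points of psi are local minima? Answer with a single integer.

psi separates as a function of s plus a function of t, so ∇psi=0 decouples.
∂psi/∂s = 36(s - 2)(s - 1)(s + 1) = 0 at s ∈ {-1, 1, 2}; ∂psi/∂t = -4t(t - 4)(t - 2) = 0 at t ∈ {0, 2, 4}.
The Hessian is diagonal: diag(psi_ss, psi_tt). Second derivatives: psi_ss(-1)=216, psi_ss(1)=-72, psi_ss(2)=108; psi_tt(0)=-32, psi_tt(2)=16, psi_tt(4)=-32.
Local minima occur where both diagonal entries positive: (-1, 2), (2, 2). Count: 2.

2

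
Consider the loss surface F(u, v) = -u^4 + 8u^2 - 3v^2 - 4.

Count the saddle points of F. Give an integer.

1

F separates as a function of u plus a function of v, so ∇F=0 decouples.
∂F/∂u = -4u(u - 2)(u + 2) = 0 at u ∈ {-2, 0, 2}; ∂F/∂v = -6v = 0 at v ∈ {0}.
The Hessian is diagonal: diag(F_uu, F_vv). Second derivatives: F_uu(-2)=-32, F_uu(0)=16, F_uu(2)=-32; F_vv(0)=-6.
Saddle points occur where the two diagonal entries have opposite signs: (0, 0). Count: 1.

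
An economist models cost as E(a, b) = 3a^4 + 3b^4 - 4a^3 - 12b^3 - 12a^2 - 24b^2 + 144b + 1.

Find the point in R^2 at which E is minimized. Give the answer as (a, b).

(2, -2)

E(a,b) separates as P(a) + Q(b) + 1, so its minimum is min P + min Q + 1.
P'(a) = 12a(a - 2)(a + 1) vanishes at a ∈ {-1, 0, 2}; Q'(b) = 12(b - 3)(b - 2)(b + 2) vanishes at b ∈ {-2, 2, 3}.
Local minima of P (where P''>0): P(-1)=-5, P(2)=-32. Local minima of Q: Q(-2)=-240, Q(3)=135.
So the global minimum of E is P(2) + Q(-2) + 1 = -32 − 240 + 1 = -271, attained at (2, -2).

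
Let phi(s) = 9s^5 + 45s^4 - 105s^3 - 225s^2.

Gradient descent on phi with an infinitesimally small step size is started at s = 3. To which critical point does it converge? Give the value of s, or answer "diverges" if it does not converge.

2

phi'(s) = 45s(s - 2)(s + 1)(s + 5), so phi'(3) = 4320.
Gradient descent moves in the -phi' direction, i.e. s is decreasing.
The nearest critical point in that direction is s = 2, where phi'' = 1890 > 0 (a local minimum). The iterate converges there.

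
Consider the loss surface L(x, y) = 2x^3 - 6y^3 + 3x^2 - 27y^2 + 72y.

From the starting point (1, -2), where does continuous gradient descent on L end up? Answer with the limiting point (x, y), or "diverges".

L is separable, so gradient descent decouples: x follows -∂L/∂x, y follows -∂L/∂y.
∂L/∂x = 6x(x + 1); at x=1 this is 12, so x decreases.
∂L/∂y = -18(y - 1)(y + 4); at y=-2 this is 108, so y decreases.
x converges to its nearest critical value 0 (a local min of the x-part); y converges to -4. The iterate converges to (0, -4).

(0, -4)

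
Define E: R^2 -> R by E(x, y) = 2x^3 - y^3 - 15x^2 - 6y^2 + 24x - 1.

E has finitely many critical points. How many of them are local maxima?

1

E separates as a function of x plus a function of y, so ∇E=0 decouples.
∂E/∂x = 6(x - 4)(x - 1) = 0 at x ∈ {1, 4}; ∂E/∂y = -3y(y + 4) = 0 at y ∈ {-4, 0}.
The Hessian is diagonal: diag(E_xx, E_yy). Second derivatives: E_xx(1)=-18, E_xx(4)=18; E_yy(-4)=12, E_yy(0)=-12.
Local maxima occur where both diagonal entries negative: (1, 0). Count: 1.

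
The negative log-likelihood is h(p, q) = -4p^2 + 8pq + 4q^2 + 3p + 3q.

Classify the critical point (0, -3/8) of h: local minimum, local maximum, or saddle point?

saddle point

The Hessian of h is constant: H = [[-8, 8], [8, 8]].
det(H) = (-8)·8 − 8² = -128.
Since det(H) < 0, H is indefinite and the critical point is a saddle point.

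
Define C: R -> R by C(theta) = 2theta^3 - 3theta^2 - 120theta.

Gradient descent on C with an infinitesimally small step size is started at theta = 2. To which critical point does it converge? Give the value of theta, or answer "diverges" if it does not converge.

C'(theta) = 6(theta - 5)(theta + 4), so C'(2) = -108.
Gradient descent moves in the -C' direction, i.e. theta is increasing.
The nearest critical point in that direction is theta = 5, where C'' = 54 > 0 (a local minimum). The iterate converges there.

5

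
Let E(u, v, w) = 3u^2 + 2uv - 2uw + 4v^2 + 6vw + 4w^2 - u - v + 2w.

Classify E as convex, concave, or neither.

E is quadratic, so its Hessian is the constant matrix H = [[6, 2, -2], [2, 8, 6], [-2, 6, 8]].
Leading principal minors: 6, 44, 56.
All positive ⇒ H ≻ 0 ⇒ convex.

convex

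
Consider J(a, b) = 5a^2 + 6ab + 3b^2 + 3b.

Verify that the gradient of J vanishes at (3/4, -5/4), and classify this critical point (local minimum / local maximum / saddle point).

∇J = (10a + 6b, 6a + 6b + 3); substituting (3/4, -5/4) gives ∇J = (0, 0), so (3/4, -5/4) is indeed a critical point.
The Hessian of J is constant: H = [[10, 6], [6, 6]].
det(H) = 10·6 − 6² = 24.
det(H) > 0 and tr(H) = 16 > 0, so H is positive definite and the point is a local minimum.

local minimum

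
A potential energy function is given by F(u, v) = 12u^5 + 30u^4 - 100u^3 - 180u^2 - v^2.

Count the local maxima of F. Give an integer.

2

F separates as a function of u plus a function of v, so ∇F=0 decouples.
∂F/∂u = 60u(u - 2)(u + 1)(u + 3) = 0 at u ∈ {-3, -1, 0, 2}; ∂F/∂v = -2v = 0 at v ∈ {0}.
The Hessian is diagonal: diag(F_uu, F_vv). Second derivatives: F_uu(-3)=-1800, F_uu(-1)=360, F_uu(0)=-360, F_uu(2)=1800; F_vv(0)=-2.
Local maxima occur where both diagonal entries negative: (-3, 0), (0, 0). Count: 2.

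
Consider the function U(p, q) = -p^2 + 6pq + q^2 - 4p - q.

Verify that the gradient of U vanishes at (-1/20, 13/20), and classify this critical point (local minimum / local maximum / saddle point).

saddle point

∇U = (-2p + 6q - 4, 6p + 2q - 1); substituting (-1/20, 13/20) gives ∇U = (0, 0), so (-1/20, 13/20) is indeed a critical point.
The Hessian of U is constant: H = [[-2, 6], [6, 2]].
det(H) = (-2)·2 − 6² = -40.
Since det(H) < 0, H is indefinite and the critical point is a saddle point.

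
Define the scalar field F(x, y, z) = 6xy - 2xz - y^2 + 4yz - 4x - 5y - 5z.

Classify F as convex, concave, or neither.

F is quadratic, so its Hessian is the constant matrix H = [[0, 6, -2], [6, -2, 4], [-2, 4, 0]].
Leading principal minors: 0, -36, -88.
Neither pattern holds ⇒ H is indefinite ⇒ neither convex nor concave.

neither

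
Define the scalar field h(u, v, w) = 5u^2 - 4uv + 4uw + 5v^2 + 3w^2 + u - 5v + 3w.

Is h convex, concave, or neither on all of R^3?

h is quadratic, so its Hessian is the constant matrix H = [[10, -4, 4], [-4, 10, 0], [4, 0, 6]].
Leading principal minors: 10, 84, 344.
All positive ⇒ H ≻ 0 ⇒ convex.

convex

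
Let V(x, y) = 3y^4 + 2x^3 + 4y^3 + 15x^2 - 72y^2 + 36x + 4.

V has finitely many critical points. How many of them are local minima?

V separates as a function of x plus a function of y, so ∇V=0 decouples.
∂V/∂x = 6(x + 2)(x + 3) = 0 at x ∈ {-3, -2}; ∂V/∂y = 12y(y - 3)(y + 4) = 0 at y ∈ {-4, 0, 3}.
The Hessian is diagonal: diag(V_xx, V_yy). Second derivatives: V_xx(-3)=-6, V_xx(-2)=6; V_yy(-4)=336, V_yy(0)=-144, V_yy(3)=252.
Local minima occur where both diagonal entries positive: (-2, -4), (-2, 3). Count: 2.

2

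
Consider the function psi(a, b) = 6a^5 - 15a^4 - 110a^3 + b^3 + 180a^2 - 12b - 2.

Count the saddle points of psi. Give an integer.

psi separates as a function of a plus a function of b, so ∇psi=0 decouples.
∂psi/∂a = 30a(a - 4)(a - 1)(a + 3) = 0 at a ∈ {-3, 0, 1, 4}; ∂psi/∂b = 3(b - 2)(b + 2) = 0 at b ∈ {-2, 2}.
The Hessian is diagonal: diag(psi_aa, psi_bb). Second derivatives: psi_aa(-3)=-2520, psi_aa(0)=360, psi_aa(1)=-360, psi_aa(4)=2520; psi_bb(-2)=-12, psi_bb(2)=12.
Saddle points occur where the two diagonal entries have opposite signs: (-3, 2), (0, -2), (1, 2), (4, -2). Count: 4.

4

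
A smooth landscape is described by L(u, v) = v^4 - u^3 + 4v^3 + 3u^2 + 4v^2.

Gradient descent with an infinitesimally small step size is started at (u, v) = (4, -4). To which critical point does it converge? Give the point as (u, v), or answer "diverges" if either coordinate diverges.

L is separable, so gradient descent decouples: u follows -∂L/∂u, v follows -∂L/∂v.
∂L/∂u = -3u(u - 2); at u=4 this is -24, so u increases.
∂L/∂v = 4v(v + 1)(v + 2); at v=-4 this is -96, so v increases.
The u-coordinate has no critical point in that direction and runs off to infinity.

diverges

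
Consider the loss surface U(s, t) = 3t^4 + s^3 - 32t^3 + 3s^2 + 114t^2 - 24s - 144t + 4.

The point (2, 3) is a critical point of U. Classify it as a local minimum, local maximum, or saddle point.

The mixed partial ∂²U/∂s∂t is 0, so the Hessian at any point is diag(U_ss, U_tt) = diag(6(s + 1), 12(3t^2 - 16t + 19)).
At (2, 3): H = diag(18, -24).
The eigenvalues have opposite signs, so H is indefinite: a saddle point.

saddle point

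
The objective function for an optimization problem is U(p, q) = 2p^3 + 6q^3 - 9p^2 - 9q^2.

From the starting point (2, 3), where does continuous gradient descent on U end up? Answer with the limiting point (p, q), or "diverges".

(3, 1)

U is separable, so gradient descent decouples: p follows -∂U/∂p, q follows -∂U/∂q.
∂U/∂p = 6p(p - 3); at p=2 this is -12, so p increases.
∂U/∂q = 18q(q - 1); at q=3 this is 108, so q decreases.
p converges to its nearest critical value 3 (a local min of the p-part); q converges to 1. The iterate converges to (3, 1).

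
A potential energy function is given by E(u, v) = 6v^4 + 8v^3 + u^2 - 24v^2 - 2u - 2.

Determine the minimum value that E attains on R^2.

-67

E(u,v) separates as P(u) + Q(v) − 2, so its minimum is min P + min Q − 2.
P'(u) = 2u - 2 vanishes at u ∈ {1}; Q'(v) = 24v(v - 1)(v + 2) vanishes at v ∈ {-2, 0, 1}.
Local minima of P (where P''>0): P(1)=-1. Local minima of Q: Q(-2)=-64, Q(1)=-10.
So the global minimum of E is P(1) + Q(-2) − 2 = -1 − 64 − 2 = -67, attained at (1, -2).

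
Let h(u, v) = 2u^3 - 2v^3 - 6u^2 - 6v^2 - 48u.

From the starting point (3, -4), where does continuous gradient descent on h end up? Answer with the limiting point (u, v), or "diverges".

h is separable, so gradient descent decouples: u follows -∂h/∂u, v follows -∂h/∂v.
∂h/∂u = 6(u - 4)(u + 2); at u=3 this is -30, so u increases.
∂h/∂v = -6v(v + 2); at v=-4 this is -48, so v increases.
u converges to its nearest critical value 4 (a local min of the u-part); v converges to -2. The iterate converges to (4, -2).

(4, -2)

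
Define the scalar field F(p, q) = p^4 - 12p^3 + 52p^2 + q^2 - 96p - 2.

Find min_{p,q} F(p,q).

F(p,q) separates as A(p) + B(q) − 2, so its minimum is min A + min B − 2.
A'(p) = 4(p - 4)(p - 3)(p - 2) vanishes at p ∈ {2, 3, 4}; B'(q) = 2q vanishes at q ∈ {0}.
Local minima of A (where A''>0): A(2)=-64, A(4)=-64. Local minima of B: B(0)=0.
So the global minimum of F is A(2) + B(0) − 2 = -64 + 0 − 2 = -66, attained at (2, 0).

-66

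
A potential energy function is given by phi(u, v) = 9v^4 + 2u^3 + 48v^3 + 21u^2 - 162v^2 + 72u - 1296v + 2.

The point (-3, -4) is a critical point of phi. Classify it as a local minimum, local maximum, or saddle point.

The mixed partial ∂²phi/∂u∂v is 0, so the Hessian at any point is diag(phi_uu, phi_vv) = diag(6(2u + 7), 36(3v^2 + 8v - 9)).
At (-3, -4): H = diag(6, 252).
Both eigenvalues are positive, so H is positive definite: a local minimum.

local minimum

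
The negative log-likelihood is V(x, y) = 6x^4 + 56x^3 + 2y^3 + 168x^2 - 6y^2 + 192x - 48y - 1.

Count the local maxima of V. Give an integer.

V separates as a function of x plus a function of y, so ∇V=0 decouples.
∂V/∂x = 24(x + 1)(x + 2)(x + 4) = 0 at x ∈ {-4, -2, -1}; ∂V/∂y = 6(y - 4)(y + 2) = 0 at y ∈ {-2, 4}.
The Hessian is diagonal: diag(V_xx, V_yy). Second derivatives: V_xx(-4)=144, V_xx(-2)=-48, V_xx(-1)=72; V_yy(-2)=-36, V_yy(4)=36.
Local maxima occur where both diagonal entries negative: (-2, -2). Count: 1.

1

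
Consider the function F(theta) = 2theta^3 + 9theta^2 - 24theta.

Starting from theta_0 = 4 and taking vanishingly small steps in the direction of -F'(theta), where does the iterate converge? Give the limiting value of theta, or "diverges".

F'(theta) = 6(theta - 1)(theta + 4), so F'(4) = 144.
Gradient descent moves in the -F' direction, i.e. theta is decreasing.
The nearest critical point in that direction is theta = 1, where F'' = 30 > 0 (a local minimum). The iterate converges there.

1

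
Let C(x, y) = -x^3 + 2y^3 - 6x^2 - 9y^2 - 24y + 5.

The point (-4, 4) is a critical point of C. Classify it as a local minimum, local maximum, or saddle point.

The mixed partial ∂²C/∂x∂y is 0, so the Hessian at any point is diag(C_xx, C_yy) = diag(-6(x + 2), 6(2y - 3)).
At (-4, 4): H = diag(12, 30).
Both eigenvalues are positive, so H is positive definite: a local minimum.

local minimum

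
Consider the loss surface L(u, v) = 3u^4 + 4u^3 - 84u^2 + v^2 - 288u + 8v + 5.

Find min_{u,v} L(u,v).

-1483

L(u,v) separates as P(u) + Q(v) + 5, so its minimum is min P + min Q + 5.
P'(u) = 12(u - 4)(u + 2)(u + 3) vanishes at u ∈ {-3, -2, 4}; Q'(v) = 2v + 8 vanishes at v ∈ {-4}.
Local minima of P (where P''>0): P(-3)=243, P(4)=-1472. Local minima of Q: Q(-4)=-16.
So the global minimum of L is P(4) + Q(-4) + 5 = -1472 − 16 + 5 = -1483, attained at (4, -4).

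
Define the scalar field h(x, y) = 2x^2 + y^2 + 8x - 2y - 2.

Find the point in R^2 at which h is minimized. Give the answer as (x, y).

(-2, 1)

h(x,y) separates as P(x) + Q(y) − 2, so its minimum is min P + min Q − 2.
P'(x) = 4x + 8 vanishes at x ∈ {-2}; Q'(y) = 2y - 2 vanishes at y ∈ {1}.
Local minima of P (where P''>0): P(-2)=-8. Local minima of Q: Q(1)=-1.
So the global minimum of h is P(-2) + Q(1) − 2 = -8 − 1 − 2 = -11, attained at (-2, 1).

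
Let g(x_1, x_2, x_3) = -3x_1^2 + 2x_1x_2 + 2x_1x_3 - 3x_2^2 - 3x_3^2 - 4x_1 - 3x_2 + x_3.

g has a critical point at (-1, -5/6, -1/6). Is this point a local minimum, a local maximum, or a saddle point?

The Hessian is constant: H = [[-6, 2, 2], [2, -6, 0], [2, 0, -6]].
Leading principal minors: Δ₁ = -6, Δ₂ = 32, Δ₃ = -168.
The minors alternate sign starting negative (−, +, −), so H is negative definite: a local maximum.

local maximum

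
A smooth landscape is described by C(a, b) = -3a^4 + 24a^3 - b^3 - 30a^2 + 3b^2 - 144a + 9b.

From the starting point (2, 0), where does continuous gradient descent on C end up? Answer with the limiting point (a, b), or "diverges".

C is separable, so gradient descent decouples: a follows -∂C/∂a, b follows -∂C/∂b.
∂C/∂a = -12(a - 4)(a - 3)(a + 1); at a=2 this is -72, so a increases.
∂C/∂b = -3(b - 3)(b + 1); at b=0 this is 9, so b decreases.
a converges to its nearest critical value 3 (a local min of the a-part); b converges to -1. The iterate converges to (3, -1).

(3, -1)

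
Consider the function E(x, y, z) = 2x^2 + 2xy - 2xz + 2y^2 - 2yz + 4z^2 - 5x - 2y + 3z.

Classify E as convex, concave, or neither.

convex

E is quadratic, so its Hessian is the constant matrix H = [[4, 2, -2], [2, 4, -2], [-2, -2, 8]].
Leading principal minors: 4, 12, 80.
All positive ⇒ H ≻ 0 ⇒ convex.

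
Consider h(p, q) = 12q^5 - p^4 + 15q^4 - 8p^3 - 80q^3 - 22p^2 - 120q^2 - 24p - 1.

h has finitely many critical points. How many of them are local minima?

2

h separates as a function of p plus a function of q, so ∇h=0 decouples.
∂h/∂p = -4(p + 1)(p + 2)(p + 3) = 0 at p ∈ {-3, -2, -1}; ∂h/∂q = 60q(q - 2)(q + 1)(q + 2) = 0 at q ∈ {-2, -1, 0, 2}.
The Hessian is diagonal: diag(h_pp, h_qq). Second derivatives: h_pp(-3)=-8, h_pp(-2)=4, h_pp(-1)=-8; h_qq(-2)=-480, h_qq(-1)=180, h_qq(0)=-240, h_qq(2)=1440.
Local minima occur where both diagonal entries positive: (-2, -1), (-2, 2). Count: 2.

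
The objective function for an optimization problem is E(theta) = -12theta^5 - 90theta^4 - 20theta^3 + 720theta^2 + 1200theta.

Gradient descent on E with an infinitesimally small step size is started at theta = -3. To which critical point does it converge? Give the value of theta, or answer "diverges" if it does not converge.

-5

E'(theta) = -60(theta - 2)(theta + 1)(theta + 2)(theta + 5), so E'(-3) = 1200.
Gradient descent moves in the -E' direction, i.e. theta is decreasing.
The nearest critical point in that direction is theta = -5, where E'' = 5040 > 0 (a local minimum). The iterate converges there.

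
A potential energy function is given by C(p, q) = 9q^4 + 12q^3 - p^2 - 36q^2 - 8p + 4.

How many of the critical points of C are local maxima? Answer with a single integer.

C separates as a function of p plus a function of q, so ∇C=0 decouples.
∂C/∂p = -2(p + 4) = 0 at p ∈ {-4}; ∂C/∂q = 36q(q - 1)(q + 2) = 0 at q ∈ {-2, 0, 1}.
The Hessian is diagonal: diag(C_pp, C_qq). Second derivatives: C_pp(-4)=-2; C_qq(-2)=216, C_qq(0)=-72, C_qq(1)=108.
Local maxima occur where both diagonal entries negative: (-4, 0). Count: 1.

1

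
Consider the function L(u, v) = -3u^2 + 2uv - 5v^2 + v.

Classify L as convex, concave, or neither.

L is quadratic, so its Hessian is the constant matrix H = [[-6, 2], [2, -10]].
det(H) = 56, tr(H) = -16.
det(H) > 0 and tr(H) < 0, so H is negative definite everywhere: concave.

concave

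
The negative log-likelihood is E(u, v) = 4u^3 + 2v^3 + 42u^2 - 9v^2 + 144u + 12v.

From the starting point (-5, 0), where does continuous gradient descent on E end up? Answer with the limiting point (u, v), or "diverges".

diverges

E is separable, so gradient descent decouples: u follows -∂E/∂u, v follows -∂E/∂v.
∂E/∂u = 12(u + 3)(u + 4); at u=-5 this is 24, so u decreases.
∂E/∂v = 6(v - 2)(v - 1); at v=0 this is 12, so v decreases.
The u-coordinate has no critical point in that direction and runs off to infinity.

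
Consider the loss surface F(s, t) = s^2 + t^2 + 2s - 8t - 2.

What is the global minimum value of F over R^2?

F(s,t) separates as P(s) + Q(t) − 2, so its minimum is min P + min Q − 2.
P'(s) = 2s + 2 vanishes at s ∈ {-1}; Q'(t) = 2(t - 4) vanishes at t ∈ {4}.
Local minima of P (where P''>0): P(-1)=-1. Local minima of Q: Q(4)=-16.
So the global minimum of F is P(-1) + Q(4) − 2 = -1 − 16 − 2 = -19, attained at (-1, 4).

-19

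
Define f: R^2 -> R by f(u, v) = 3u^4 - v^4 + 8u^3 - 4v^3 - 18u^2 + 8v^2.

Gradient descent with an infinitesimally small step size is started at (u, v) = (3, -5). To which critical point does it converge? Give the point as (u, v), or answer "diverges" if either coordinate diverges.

f is separable, so gradient descent decouples: u follows -∂f/∂u, v follows -∂f/∂v.
∂f/∂u = 12u(u - 1)(u + 3); at u=3 this is 432, so u decreases.
∂f/∂v = -4v(v - 1)(v + 4); at v=-5 this is 120, so v decreases.
The v-coordinate has no critical point in that direction and runs off to infinity.

diverges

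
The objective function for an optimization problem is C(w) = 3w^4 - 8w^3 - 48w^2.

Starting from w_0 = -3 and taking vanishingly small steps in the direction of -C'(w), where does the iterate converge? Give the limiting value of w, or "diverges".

-2

C'(w) = 12w(w - 4)(w + 2), so C'(-3) = -252.
Gradient descent moves in the -C' direction, i.e. w is increasing.
The nearest critical point in that direction is w = -2, where C'' = 144 > 0 (a local minimum). The iterate converges there.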